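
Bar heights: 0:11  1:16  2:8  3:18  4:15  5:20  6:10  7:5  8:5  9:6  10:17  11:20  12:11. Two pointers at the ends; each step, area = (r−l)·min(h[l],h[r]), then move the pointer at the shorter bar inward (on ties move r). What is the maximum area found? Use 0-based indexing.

max area = 160

l=0 r=12: min(11,11)*12=132 best=132 *, r--
l=0 r=11: min(11,20)*11=121 best=132, l++
l=1 r=11: min(16,20)*10=160 best=160 *, l++
l=2 r=11: min(8,20)*9=72 best=160, l++
l=3 r=11: min(18,20)*8=144 best=160, l++
l=4 r=11: min(15,20)*7=105 best=160, l++
l=5 r=11: min(20,20)*6=120 best=160, r--
l=5 r=10: min(20,17)*5=85 best=160, r--
l=5 r=9: min(20,6)*4=24 best=160, r--
l=5 r=8: min(20,5)*3=15 best=160, r--
l=5 r=7: min(20,5)*2=10 best=160, r--
l=5 r=6: min(20,10)*1=10 best=160, r--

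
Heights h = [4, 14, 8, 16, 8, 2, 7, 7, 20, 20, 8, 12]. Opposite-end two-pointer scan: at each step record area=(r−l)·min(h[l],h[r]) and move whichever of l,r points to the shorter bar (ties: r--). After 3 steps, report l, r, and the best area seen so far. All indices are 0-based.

[0,11] min(4,12)*11=44 best=44 * → l++
[1,11] min(14,12)*10=120 best=120 * → r--
[1,10] min(14,8)*9=72 best=120 → r--

l=1, r=9, best area=120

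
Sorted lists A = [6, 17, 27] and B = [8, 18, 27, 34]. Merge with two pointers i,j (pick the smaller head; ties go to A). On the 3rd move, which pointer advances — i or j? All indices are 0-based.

[i=0,j=0] A[i]=6<=B[j]=8 take 6 → i++
[i=1,j=0] A[i]=17>B[j]=8 take 8 → j++
[i=1,j=1] A[i]=17<=B[j]=18 take 17 → i++

i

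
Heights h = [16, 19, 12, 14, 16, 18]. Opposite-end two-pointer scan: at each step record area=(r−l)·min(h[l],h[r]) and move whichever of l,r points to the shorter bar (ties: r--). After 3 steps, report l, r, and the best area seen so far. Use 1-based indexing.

l=2, r=4, best area=80

l=1 r=6: min(16,18)*5=80 best=80 *, l++
l=2 r=6: min(19,18)*4=72 best=80, r--
l=2 r=5: min(19,16)*3=48 best=80, r--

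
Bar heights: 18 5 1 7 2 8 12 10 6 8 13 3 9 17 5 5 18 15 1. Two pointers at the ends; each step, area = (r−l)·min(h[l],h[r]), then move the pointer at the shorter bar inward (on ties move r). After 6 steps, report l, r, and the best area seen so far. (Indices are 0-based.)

[0,18] min(18,1)*18=18 best=18 * → r--
[0,17] min(18,15)*17=255 best=255 * → r--
[0,16] min(18,18)*16=288 best=288 * → r--
[0,15] min(18,5)*15=75 best=288 → r--
[0,14] min(18,5)*14=70 best=288 → r--
[0,13] min(18,17)*13=221 best=288 → r--

l=0, r=12, best area=288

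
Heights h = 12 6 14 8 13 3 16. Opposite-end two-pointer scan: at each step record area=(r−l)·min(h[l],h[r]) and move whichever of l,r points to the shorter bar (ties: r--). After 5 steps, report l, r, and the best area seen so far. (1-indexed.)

l=6, r=7, best area=72

[1,7] min(12,16)*6=72 best=72 * → l++
[2,7] min(6,16)*5=30 best=72 → l++
[3,7] min(14,16)*4=56 best=72 → l++
[4,7] min(8,16)*3=24 best=72 → l++
[5,7] min(13,16)*2=26 best=72 → l++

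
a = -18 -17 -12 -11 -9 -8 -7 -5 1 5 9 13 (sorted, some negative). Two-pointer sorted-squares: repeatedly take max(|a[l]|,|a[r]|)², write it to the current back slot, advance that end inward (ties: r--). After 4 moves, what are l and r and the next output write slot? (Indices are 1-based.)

l=1 r=12: |-18|>|13| out[12]=324, l++
l=2 r=12: |-17|>|13| out[11]=289, l++
l=3 r=12: |-12|<=|13| out[10]=169, r--
l=3 r=11: |-12|>|9| out[9]=144, l++

l=4, r=11, next write slot=8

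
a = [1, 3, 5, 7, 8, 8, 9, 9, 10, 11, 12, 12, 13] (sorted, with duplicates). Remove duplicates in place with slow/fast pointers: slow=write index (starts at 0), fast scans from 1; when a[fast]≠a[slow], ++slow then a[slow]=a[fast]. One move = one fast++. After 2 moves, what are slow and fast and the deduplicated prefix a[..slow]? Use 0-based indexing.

slow=0 fast=1: a[fast]=3≠a[slow]=1 write a[1]=3, slow++,fast++
slow=1 fast=2: a[fast]=5≠a[slow]=3 write a[2]=5, slow++,fast++

slow=2, fast=3, prefix=[1, 3, 5]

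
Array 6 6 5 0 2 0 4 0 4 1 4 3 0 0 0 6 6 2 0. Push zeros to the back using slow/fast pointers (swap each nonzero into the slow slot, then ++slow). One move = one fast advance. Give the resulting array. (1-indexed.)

[6, 6, 5, 2, 4, 4, 1, 4, 3, 6, 6, 2, 0, 0, 0, 0, 0, 0, 0]

(s=1,f=1) a[fast]=6≠0 swap→a[1]=6 → slow++,fast++
(s=2,f=2) a[fast]=6≠0 swap→a[2]=6 → slow++,fast++
(s=3,f=3) a[fast]=5≠0 swap→a[3]=5 → slow++,fast++
(s=4,f=4) a[fast]=0 → fast++
(s=4,f=5) a[fast]=2≠0 swap→a[4]=2 → slow++,fast++
(s=5,f=6) a[fast]=0 → fast++
(s=5,f=7) a[fast]=4≠0 swap→a[5]=4 → slow++,fast++
(s=6,f=8) a[fast]=0 → fast++
(s=6,f=9) a[fast]=4≠0 swap→a[6]=4 → slow++,fast++
(s=7,f=10) a[fast]=1≠0 swap→a[7]=1 → slow++,fast++
(s=8,f=11) a[fast]=4≠0 swap→a[8]=4 → slow++,fast++
(s=9,f=12) a[fast]=3≠0 swap→a[9]=3 → slow++,fast++
(s=10,f=13) a[fast]=0 → fast++
(s=10,f=14) a[fast]=0 → fast++
(s=10,f=15) a[fast]=0 → fast++
(s=10,f=16) a[fast]=6≠0 swap→a[10]=6 → slow++,fast++
(s=11,f=17) a[fast]=6≠0 swap→a[11]=6 → slow++,fast++
(s=12,f=18) a[fast]=2≠0 swap→a[12]=2 → slow++,fast++
(s=13,f=19) a[fast]=0 → fast++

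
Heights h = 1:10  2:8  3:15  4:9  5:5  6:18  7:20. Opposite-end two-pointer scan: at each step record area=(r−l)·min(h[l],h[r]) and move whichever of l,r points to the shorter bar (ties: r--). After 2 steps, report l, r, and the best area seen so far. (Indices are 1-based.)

l=3, r=7, best area=60

[1,7] min(10,20)*6=60 best=60 * → l++
[2,7] min(8,20)*5=40 best=60 → l++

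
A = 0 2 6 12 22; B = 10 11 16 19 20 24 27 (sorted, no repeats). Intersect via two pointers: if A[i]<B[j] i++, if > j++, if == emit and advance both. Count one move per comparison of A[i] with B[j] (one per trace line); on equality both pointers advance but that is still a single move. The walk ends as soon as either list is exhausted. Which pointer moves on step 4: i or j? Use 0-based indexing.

[i=0,j=0] 0<10 → i++
[i=1,j=0] 2<10 → i++
[i=2,j=0] 6<10 → i++
[i=3,j=0] 12>10 → j++

j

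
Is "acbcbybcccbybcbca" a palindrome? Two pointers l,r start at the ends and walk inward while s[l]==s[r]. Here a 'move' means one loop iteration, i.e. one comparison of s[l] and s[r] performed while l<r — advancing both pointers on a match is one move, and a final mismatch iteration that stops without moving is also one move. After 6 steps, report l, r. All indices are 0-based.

l=6, r=10

[0,16] 'a'=='a' → l++,r--
[1,15] 'c'=='c' → l++,r--
[2,14] 'b'=='b' → l++,r--
[3,13] 'c'=='c' → l++,r--
[4,12] 'b'=='b' → l++,r--
[5,11] 'y'=='y' → l++,r--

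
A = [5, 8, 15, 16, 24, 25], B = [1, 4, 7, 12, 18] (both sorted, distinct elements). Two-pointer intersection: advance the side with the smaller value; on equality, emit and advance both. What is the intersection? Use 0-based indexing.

i=0 j=0: 5>1, j++
i=0 j=1: 5>4, j++
i=0 j=2: 5<7, i++
i=1 j=2: 8>7, j++
i=1 j=3: 8<12, i++
i=2 j=3: 15>12, j++
i=2 j=4: 15<18, i++
i=3 j=4: 16<18, i++
i=4 j=4: 24>18, j++

intersection = []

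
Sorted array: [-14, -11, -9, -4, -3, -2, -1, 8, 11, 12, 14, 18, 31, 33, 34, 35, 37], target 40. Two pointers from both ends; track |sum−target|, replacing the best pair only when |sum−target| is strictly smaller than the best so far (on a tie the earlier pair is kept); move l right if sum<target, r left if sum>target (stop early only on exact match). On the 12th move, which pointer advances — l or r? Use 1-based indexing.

[1,17] -14+37=23 d=17 * → l++
[2,17] -11+37=26 d=14 * → l++
[3,17] -9+37=28 d=12 * → l++
[4,17] -4+37=33 d=7 * → l++
[5,17] -3+37=34 d=6 * → l++
[6,17] -2+37=35 d=5 * → l++
[7,17] -1+37=36 d=4 * → l++
[8,17] 8+37=45 d=5 → r--
[8,16] 8+35=43 d=3 * → r--
[8,15] 8+34=42 d=2 * → r--
[8,14] 8+33=41 d=1 * → r--
[8,13] 8+31=39 d=1 → l++

l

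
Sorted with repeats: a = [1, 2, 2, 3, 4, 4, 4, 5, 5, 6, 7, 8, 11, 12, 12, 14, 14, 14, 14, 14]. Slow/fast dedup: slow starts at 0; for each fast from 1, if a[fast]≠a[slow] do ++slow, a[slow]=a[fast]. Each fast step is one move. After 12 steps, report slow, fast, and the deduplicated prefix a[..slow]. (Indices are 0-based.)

slow=8, fast=13, prefix=[1, 2, 3, 4, 5, 6, 7, 8, 11]

(s=0,f=1) a[fast]=2≠a[slow]=1 write a[1]=2 → slow++,fast++
(s=1,f=2) a[fast]=2=a[slow] dup → fast++
(s=1,f=3) a[fast]=3≠a[slow]=2 write a[2]=3 → slow++,fast++
(s=2,f=4) a[fast]=4≠a[slow]=3 write a[3]=4 → slow++,fast++
(s=3,f=5) a[fast]=4=a[slow] dup → fast++
(s=3,f=6) a[fast]=4=a[slow] dup → fast++
(s=3,f=7) a[fast]=5≠a[slow]=4 write a[4]=5 → slow++,fast++
(s=4,f=8) a[fast]=5=a[slow] dup → fast++
(s=4,f=9) a[fast]=6≠a[slow]=5 write a[5]=6 → slow++,fast++
(s=5,f=10) a[fast]=7≠a[slow]=6 write a[6]=7 → slow++,fast++
(s=6,f=11) a[fast]=8≠a[slow]=7 write a[7]=8 → slow++,fast++
(s=7,f=12) a[fast]=11≠a[slow]=8 write a[8]=11 → slow++,fast++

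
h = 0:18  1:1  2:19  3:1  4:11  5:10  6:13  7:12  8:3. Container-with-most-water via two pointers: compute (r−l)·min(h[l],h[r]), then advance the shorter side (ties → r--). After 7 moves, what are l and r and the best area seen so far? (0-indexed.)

l=1, r=2, best area=84

l=0 r=8: min(18,3)*8=24 best=24 *, r--
l=0 r=7: min(18,12)*7=84 best=84 *, r--
l=0 r=6: min(18,13)*6=78 best=84, r--
l=0 r=5: min(18,10)*5=50 best=84, r--
l=0 r=4: min(18,11)*4=44 best=84, r--
l=0 r=3: min(18,1)*3=3 best=84, r--
l=0 r=2: min(18,19)*2=36 best=84, l++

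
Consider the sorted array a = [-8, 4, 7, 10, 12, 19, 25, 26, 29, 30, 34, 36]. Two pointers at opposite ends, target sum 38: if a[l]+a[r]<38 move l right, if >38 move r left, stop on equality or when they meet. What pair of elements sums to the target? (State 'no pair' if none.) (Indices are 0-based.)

(4, 34)

l=0 r=11: -8+36=28 <38, l++
l=1 r=11: 4+36=40 >38, r--
l=1 r=10: 4+34=38, found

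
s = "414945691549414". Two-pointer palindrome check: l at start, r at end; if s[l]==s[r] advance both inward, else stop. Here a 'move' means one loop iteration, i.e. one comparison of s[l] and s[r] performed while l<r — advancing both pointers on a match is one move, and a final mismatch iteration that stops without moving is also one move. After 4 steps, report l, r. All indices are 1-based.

l=5, r=11

l=1 r=15: '4'=='4', l++,r--
l=2 r=14: '1'=='1', l++,r--
l=3 r=13: '4'=='4', l++,r--
l=4 r=12: '9'=='9', l++,r--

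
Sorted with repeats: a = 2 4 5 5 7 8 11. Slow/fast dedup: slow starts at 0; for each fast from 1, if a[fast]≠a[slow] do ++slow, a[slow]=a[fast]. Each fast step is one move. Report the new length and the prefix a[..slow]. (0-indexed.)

length 6; prefix = [2, 4, 5, 7, 8, 11]

(s=0,f=1) a[fast]=4≠a[slow]=2 write a[1]=4 → slow++,fast++
(s=1,f=2) a[fast]=5≠a[slow]=4 write a[2]=5 → slow++,fast++
(s=2,f=3) a[fast]=5=a[slow] dup → fast++
(s=2,f=4) a[fast]=7≠a[slow]=5 write a[3]=7 → slow++,fast++
(s=3,f=5) a[fast]=8≠a[slow]=7 write a[4]=8 → slow++,fast++
(s=4,f=6) a[fast]=11≠a[slow]=8 write a[5]=11 → slow++,fast++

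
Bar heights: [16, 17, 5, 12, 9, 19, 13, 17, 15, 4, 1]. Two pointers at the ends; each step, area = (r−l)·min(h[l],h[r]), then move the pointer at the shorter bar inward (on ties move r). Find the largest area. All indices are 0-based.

max area = 120

[0,10] min(16,1)*10=10 best=10 * → r--
[0,9] min(16,4)*9=36 best=36 * → r--
[0,8] min(16,15)*8=120 best=120 * → r--
[0,7] min(16,17)*7=112 best=120 → l++
[1,7] min(17,17)*6=102 best=120 → r--
[1,6] min(17,13)*5=65 best=120 → r--
[1,5] min(17,19)*4=68 best=120 → l++
[2,5] min(5,19)*3=15 best=120 → l++
[3,5] min(12,19)*2=24 best=120 → l++
[4,5] min(9,19)*1=9 best=120 → l++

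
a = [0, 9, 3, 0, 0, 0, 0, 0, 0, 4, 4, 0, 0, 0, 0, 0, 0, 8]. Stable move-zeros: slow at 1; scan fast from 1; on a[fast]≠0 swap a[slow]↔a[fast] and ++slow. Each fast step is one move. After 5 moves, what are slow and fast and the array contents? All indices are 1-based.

slow=1 fast=1: a[fast]=0, fast++
slow=1 fast=2: a[fast]=9≠0 swap→a[1]=9, slow++,fast++
slow=2 fast=3: a[fast]=3≠0 swap→a[2]=3, slow++,fast++
slow=3 fast=4: a[fast]=0, fast++
slow=3 fast=5: a[fast]=0, fast++

slow=3, fast=6, a=[9, 3, 0, 0, 0, 0, 0, 0, 0, 4, 4, 0, 0, 0, 0, 0, 0, 8]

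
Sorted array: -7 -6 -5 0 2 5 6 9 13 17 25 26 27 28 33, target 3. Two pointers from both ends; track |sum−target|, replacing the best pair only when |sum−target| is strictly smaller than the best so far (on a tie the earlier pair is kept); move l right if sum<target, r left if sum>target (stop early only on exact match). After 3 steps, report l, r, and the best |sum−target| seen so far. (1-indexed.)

l=1, r=12, best |Δ|=17

l=1 r=15: -7+33=26 d=23 *, r--
l=1 r=14: -7+28=21 d=18 *, r--
l=1 r=13: -7+27=20 d=17 *, r--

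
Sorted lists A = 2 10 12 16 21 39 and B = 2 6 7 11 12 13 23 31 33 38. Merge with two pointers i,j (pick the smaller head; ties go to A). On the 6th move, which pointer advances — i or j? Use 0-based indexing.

[i=0,j=0] A[i]=2<=B[j]=2 take 2 → i++
[i=1,j=0] A[i]=10>B[j]=2 take 2 → j++
[i=1,j=1] A[i]=10>B[j]=6 take 6 → j++
[i=1,j=2] A[i]=10>B[j]=7 take 7 → j++
[i=1,j=3] A[i]=10<=B[j]=11 take 10 → i++
[i=2,j=3] A[i]=12>B[j]=11 take 11 → j++

j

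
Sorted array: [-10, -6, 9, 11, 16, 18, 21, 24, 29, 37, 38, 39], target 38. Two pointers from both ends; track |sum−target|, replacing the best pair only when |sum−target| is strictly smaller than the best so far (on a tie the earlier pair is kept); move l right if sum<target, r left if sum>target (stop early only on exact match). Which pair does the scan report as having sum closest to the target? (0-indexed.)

[0,11] -10+39=29 d=9 * → l++
[1,11] -6+39=33 d=5 * → l++
[2,11] 9+39=48 d=10 → r--
[2,10] 9+38=47 d=9 → r--
[2,9] 9+37=46 d=8 → r--
[2,8] 9+29=38 d=0 * → stop

pair (9, 29) with sum 38 (|Δ|=0)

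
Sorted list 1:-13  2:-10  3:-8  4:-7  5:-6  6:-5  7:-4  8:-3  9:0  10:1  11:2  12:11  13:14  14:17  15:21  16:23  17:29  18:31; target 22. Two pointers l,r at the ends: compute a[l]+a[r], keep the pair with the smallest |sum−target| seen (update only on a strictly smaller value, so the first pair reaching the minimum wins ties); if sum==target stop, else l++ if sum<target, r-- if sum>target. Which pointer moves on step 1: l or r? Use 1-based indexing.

[1,18] -13+31=18 d=4 * → l++

l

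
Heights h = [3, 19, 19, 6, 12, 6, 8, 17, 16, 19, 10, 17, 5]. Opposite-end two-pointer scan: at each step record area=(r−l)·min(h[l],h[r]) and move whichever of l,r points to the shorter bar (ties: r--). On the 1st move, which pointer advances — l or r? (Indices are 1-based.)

l

l=1 r=13: min(3,5)*12=36 best=36 *, l++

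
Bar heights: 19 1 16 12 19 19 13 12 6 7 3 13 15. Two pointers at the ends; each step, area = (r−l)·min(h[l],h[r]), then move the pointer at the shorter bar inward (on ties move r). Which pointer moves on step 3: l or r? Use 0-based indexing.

r

[0,12] min(19,15)*12=180 best=180 * → r--
[0,11] min(19,13)*11=143 best=180 → r--
[0,10] min(19,3)*10=30 best=180 → r--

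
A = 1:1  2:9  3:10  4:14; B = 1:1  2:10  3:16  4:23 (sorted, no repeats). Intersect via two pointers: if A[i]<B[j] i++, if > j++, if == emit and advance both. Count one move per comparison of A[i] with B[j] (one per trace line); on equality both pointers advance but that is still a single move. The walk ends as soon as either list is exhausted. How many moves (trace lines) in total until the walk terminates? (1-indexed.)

4 moves

[i=1,j=1] 1==1 emit → i++,j++
[i=2,j=2] 9<10 → i++
[i=3,j=2] 10==10 emit → i++,j++
[i=4,j=3] 14<16 → i++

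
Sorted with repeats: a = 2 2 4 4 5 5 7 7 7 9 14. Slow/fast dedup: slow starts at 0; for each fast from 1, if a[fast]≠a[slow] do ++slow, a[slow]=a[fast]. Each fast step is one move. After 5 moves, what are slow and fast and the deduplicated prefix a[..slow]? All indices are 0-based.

(s=0,f=1) a[fast]=2=a[slow] dup → fast++
(s=0,f=2) a[fast]=4≠a[slow]=2 write a[1]=4 → slow++,fast++
(s=1,f=3) a[fast]=4=a[slow] dup → fast++
(s=1,f=4) a[fast]=5≠a[slow]=4 write a[2]=5 → slow++,fast++
(s=2,f=5) a[fast]=5=a[slow] dup → fast++

slow=2, fast=6, prefix=[2, 4, 5]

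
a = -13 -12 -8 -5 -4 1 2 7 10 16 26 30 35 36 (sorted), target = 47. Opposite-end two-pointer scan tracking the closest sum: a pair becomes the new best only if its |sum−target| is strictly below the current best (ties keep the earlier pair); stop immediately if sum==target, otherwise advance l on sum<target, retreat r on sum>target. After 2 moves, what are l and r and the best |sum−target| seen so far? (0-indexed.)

[0,13] -13+36=23 d=24 * → l++
[1,13] -12+36=24 d=23 * → l++

l=2, r=13, best |Δ|=23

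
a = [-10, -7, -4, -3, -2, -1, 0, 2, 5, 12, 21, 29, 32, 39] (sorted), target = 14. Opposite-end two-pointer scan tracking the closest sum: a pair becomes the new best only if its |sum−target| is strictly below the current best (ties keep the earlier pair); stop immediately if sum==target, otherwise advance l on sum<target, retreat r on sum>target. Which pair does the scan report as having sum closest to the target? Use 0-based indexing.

l=0 r=13: -10+39=29 d=15 *, r--
l=0 r=12: -10+32=22 d=8 *, r--
l=0 r=11: -10+29=19 d=5 *, r--
l=0 r=10: -10+21=11 d=3 *, l++
l=1 r=10: -7+21=14 d=0 *, stop

pair (-7, 21) with sum 14 (|Δ|=0)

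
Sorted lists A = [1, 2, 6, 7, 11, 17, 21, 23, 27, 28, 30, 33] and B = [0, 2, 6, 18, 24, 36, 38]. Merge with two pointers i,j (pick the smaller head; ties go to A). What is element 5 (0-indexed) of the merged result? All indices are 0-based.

i=0 j=0: A[i]=1>B[j]=0 take 0, j++
i=0 j=1: A[i]=1<=B[j]=2 take 1, i++
i=1 j=1: A[i]=2<=B[j]=2 take 2, i++
i=2 j=1: A[i]=6>B[j]=2 take 2, j++
i=2 j=2: A[i]=6<=B[j]=6 take 6, i++
i=3 j=2: A[i]=7>B[j]=6 take 6, j++
i=3 j=3: A[i]=7<=B[j]=18 take 7, i++
i=4 j=3: A[i]=11<=B[j]=18 take 11, i++
i=5 j=3: A[i]=17<=B[j]=18 take 17, i++
i=6 j=3: A[i]=21>B[j]=18 take 18, j++
i=6 j=4: A[i]=21<=B[j]=24 take 21, i++
i=7 j=4: A[i]=23<=B[j]=24 take 23, i++
i=8 j=4: A[i]=27>B[j]=24 take 24, j++
i=8 j=5: A[i]=27<=B[j]=36 take 27, i++
i=9 j=5: A[i]=28<=B[j]=36 take 28, i++
i=10 j=5: A[i]=30<=B[j]=36 take 30, i++
i=11 j=5: A[i]=33<=B[j]=36 take 33, i++
i=12 j=5: A done, take B[j]=36, j++
i=12 j=6: A done, take B[j]=38, j++

merged[5] = 6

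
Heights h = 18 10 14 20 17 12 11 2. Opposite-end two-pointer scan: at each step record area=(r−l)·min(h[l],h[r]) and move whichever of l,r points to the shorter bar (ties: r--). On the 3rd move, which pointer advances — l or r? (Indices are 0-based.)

l=0 r=7: min(18,2)*7=14 best=14 *, r--
l=0 r=6: min(18,11)*6=66 best=66 *, r--
l=0 r=5: min(18,12)*5=60 best=66, r--

r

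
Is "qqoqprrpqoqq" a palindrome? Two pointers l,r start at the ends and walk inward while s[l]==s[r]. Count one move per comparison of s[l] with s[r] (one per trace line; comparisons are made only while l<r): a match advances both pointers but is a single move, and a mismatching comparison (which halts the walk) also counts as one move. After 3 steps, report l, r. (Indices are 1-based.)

[1,12] 'q'=='q' → l++,r--
[2,11] 'q'=='q' → l++,r--
[3,10] 'o'=='o' → l++,r--

l=4, r=9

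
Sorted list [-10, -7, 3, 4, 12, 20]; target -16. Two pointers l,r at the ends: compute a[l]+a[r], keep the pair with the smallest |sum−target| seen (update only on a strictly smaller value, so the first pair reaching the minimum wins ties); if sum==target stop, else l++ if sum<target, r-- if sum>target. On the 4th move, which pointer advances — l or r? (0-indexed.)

[0,5] -10+20=10 d=26 * → r--
[0,4] -10+12=2 d=18 * → r--
[0,3] -10+4=-6 d=10 * → r--
[0,2] -10+3=-7 d=9 * → r--

r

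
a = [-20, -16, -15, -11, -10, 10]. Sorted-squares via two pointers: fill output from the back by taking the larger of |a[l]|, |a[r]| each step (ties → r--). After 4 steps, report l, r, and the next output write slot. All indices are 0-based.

[0,5] |-20|>|10| out[5]=400 → l++
[1,5] |-16|>|10| out[4]=256 → l++
[2,5] |-15|>|10| out[3]=225 → l++
[3,5] |-11|>|10| out[2]=121 → l++

l=4, r=5, next write slot=1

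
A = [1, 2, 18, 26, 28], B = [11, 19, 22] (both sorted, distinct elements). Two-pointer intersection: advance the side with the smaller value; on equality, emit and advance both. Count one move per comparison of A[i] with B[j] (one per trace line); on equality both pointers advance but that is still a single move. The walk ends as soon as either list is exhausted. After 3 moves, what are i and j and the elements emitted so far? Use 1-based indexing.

[i=1,j=1] 1<11 → i++
[i=2,j=1] 2<11 → i++
[i=3,j=1] 18>11 → j++

i=3, j=2, emitted=[]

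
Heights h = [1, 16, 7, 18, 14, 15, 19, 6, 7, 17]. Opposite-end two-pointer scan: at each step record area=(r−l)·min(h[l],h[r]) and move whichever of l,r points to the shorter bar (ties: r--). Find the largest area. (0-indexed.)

[0,9] min(1,17)*9=9 best=9 * → l++
[1,9] min(16,17)*8=128 best=128 * → l++
[2,9] min(7,17)*7=49 best=128 → l++
[3,9] min(18,17)*6=102 best=128 → r--
[3,8] min(18,7)*5=35 best=128 → r--
[3,7] min(18,6)*4=24 best=128 → r--
[3,6] min(18,19)*3=54 best=128 → l++
[4,6] min(14,19)*2=28 best=128 → l++
[5,6] min(15,19)*1=15 best=128 → l++

max area = 128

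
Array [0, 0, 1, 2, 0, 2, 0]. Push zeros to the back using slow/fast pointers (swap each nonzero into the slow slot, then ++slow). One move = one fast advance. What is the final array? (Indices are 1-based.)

(s=1,f=1) a[fast]=0 → fast++
(s=1,f=2) a[fast]=0 → fast++
(s=1,f=3) a[fast]=1≠0 swap→a[1]=1 → slow++,fast++
(s=2,f=4) a[fast]=2≠0 swap→a[2]=2 → slow++,fast++
(s=3,f=5) a[fast]=0 → fast++
(s=3,f=6) a[fast]=2≠0 swap→a[3]=2 → slow++,fast++
(s=4,f=7) a[fast]=0 → fast++

[1, 2, 2, 0, 0, 0, 0]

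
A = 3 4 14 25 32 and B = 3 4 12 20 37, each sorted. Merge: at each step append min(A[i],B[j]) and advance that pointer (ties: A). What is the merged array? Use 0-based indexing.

[3, 3, 4, 4, 12, 14, 20, 25, 32, 37]

i=0 j=0: A[i]=3<=B[j]=3 take 3, i++
i=1 j=0: A[i]=4>B[j]=3 take 3, j++
i=1 j=1: A[i]=4<=B[j]=4 take 4, i++
i=2 j=1: A[i]=14>B[j]=4 take 4, j++
i=2 j=2: A[i]=14>B[j]=12 take 12, j++
i=2 j=3: A[i]=14<=B[j]=20 take 14, i++
i=3 j=3: A[i]=25>B[j]=20 take 20, j++
i=3 j=4: A[i]=25<=B[j]=37 take 25, i++
i=4 j=4: A[i]=32<=B[j]=37 take 32, i++
i=5 j=4: A done, take B[j]=37, j++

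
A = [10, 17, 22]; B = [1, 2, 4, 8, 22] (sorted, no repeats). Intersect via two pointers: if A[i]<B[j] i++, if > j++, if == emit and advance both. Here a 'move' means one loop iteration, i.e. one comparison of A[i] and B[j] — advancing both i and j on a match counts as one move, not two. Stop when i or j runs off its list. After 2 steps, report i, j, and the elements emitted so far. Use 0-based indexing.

[i=0,j=0] 10>1 → j++
[i=0,j=1] 10>2 → j++

i=0, j=2, emitted=[]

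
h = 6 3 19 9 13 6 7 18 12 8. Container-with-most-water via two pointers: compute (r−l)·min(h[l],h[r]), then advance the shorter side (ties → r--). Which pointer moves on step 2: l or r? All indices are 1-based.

[1,10] min(6,8)*9=54 best=54 * → l++
[2,10] min(3,8)*8=24 best=54 → l++

l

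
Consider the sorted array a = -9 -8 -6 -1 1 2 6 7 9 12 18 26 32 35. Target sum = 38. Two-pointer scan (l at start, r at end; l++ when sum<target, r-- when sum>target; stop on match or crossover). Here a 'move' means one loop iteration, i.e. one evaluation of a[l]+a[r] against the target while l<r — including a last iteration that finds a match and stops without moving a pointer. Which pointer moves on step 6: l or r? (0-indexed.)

l

[0,13] -9+35=26 <38 → l++
[1,13] -8+35=27 <38 → l++
[2,13] -6+35=29 <38 → l++
[3,13] -1+35=34 <38 → l++
[4,13] 1+35=36 <38 → l++
[5,13] 2+35=37 <38 → l++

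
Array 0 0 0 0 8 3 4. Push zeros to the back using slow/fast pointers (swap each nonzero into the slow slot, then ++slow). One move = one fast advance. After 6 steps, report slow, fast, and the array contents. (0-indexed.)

slow=2, fast=6, a=[8, 3, 0, 0, 0, 0, 4]

(s=0,f=0) a[fast]=0 → fast++
(s=0,f=1) a[fast]=0 → fast++
(s=0,f=2) a[fast]=0 → fast++
(s=0,f=3) a[fast]=0 → fast++
(s=0,f=4) a[fast]=8≠0 swap→a[0]=8 → slow++,fast++
(s=1,f=5) a[fast]=3≠0 swap→a[1]=3 → slow++,fast++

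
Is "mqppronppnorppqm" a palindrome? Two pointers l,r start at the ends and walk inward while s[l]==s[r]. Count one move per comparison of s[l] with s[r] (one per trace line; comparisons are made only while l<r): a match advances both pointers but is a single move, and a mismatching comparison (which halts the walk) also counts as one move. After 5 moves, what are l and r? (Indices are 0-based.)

l=5, r=10

[0,15] 'm'=='m' → l++,r--
[1,14] 'q'=='q' → l++,r--
[2,13] 'p'=='p' → l++,r--
[3,12] 'p'=='p' → l++,r--
[4,11] 'r'=='r' → l++,r--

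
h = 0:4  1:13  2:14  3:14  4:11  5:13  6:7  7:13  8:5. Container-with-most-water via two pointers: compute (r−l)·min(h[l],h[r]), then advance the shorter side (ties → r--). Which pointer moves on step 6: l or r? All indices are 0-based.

l=0 r=8: min(4,5)*8=32 best=32 *, l++
l=1 r=8: min(13,5)*7=35 best=35 *, r--
l=1 r=7: min(13,13)*6=78 best=78 *, r--
l=1 r=6: min(13,7)*5=35 best=78, r--
l=1 r=5: min(13,13)*4=52 best=78, r--
l=1 r=4: min(13,11)*3=33 best=78, r--

r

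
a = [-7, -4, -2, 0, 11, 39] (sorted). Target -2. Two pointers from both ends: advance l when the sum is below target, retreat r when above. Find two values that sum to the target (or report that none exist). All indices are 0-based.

l=0 r=5: -7+39=32 >-2, r--
l=0 r=4: -7+11=4 >-2, r--
l=0 r=3: -7+0=-7 <-2, l++
l=1 r=3: -4+0=-4 <-2, l++
l=2 r=3: -2+0=-2, found

(-2, 0)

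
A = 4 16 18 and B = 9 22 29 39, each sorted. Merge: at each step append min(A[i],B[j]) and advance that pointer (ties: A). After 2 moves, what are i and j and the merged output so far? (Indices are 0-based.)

[i=0,j=0] A[i]=4<=B[j]=9 take 4 → i++
[i=1,j=0] A[i]=16>B[j]=9 take 9 → j++

i=1, j=1, merged so far=[4, 9]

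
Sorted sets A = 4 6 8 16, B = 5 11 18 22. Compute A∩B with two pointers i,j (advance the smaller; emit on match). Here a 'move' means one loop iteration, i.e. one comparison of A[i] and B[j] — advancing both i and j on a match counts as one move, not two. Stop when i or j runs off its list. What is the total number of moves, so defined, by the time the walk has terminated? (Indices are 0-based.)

[i=0,j=0] 4<5 → i++
[i=1,j=0] 6>5 → j++
[i=1,j=1] 6<11 → i++
[i=2,j=1] 8<11 → i++
[i=3,j=1] 16>11 → j++
[i=3,j=2] 16<18 → i++

6 moves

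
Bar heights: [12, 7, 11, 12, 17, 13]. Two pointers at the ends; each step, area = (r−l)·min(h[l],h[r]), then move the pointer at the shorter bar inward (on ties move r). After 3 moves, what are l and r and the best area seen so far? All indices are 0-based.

l=3, r=5, best area=60

l=0 r=5: min(12,13)*5=60 best=60 *, l++
l=1 r=5: min(7,13)*4=28 best=60, l++
l=2 r=5: min(11,13)*3=33 best=60, l++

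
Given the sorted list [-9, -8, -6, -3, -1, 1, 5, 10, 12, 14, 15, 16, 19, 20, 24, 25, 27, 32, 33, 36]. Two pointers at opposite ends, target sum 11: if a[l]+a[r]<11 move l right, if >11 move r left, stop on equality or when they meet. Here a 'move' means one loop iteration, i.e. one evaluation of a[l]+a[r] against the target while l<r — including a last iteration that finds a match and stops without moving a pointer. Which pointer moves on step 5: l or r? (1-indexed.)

r

l=1 r=20: -9+36=27 >11, r--
l=1 r=19: -9+33=24 >11, r--
l=1 r=18: -9+32=23 >11, r--
l=1 r=17: -9+27=18 >11, r--
l=1 r=16: -9+25=16 >11, r--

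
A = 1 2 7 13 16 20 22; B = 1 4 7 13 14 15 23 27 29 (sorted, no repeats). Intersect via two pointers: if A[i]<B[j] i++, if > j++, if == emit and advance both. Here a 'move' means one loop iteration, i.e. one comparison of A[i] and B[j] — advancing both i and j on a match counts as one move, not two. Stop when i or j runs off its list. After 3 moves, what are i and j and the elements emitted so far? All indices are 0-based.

i=0 j=0: 1==1 emit, i++,j++
i=1 j=1: 2<4, i++
i=2 j=1: 7>4, j++

i=2, j=2, emitted=[1]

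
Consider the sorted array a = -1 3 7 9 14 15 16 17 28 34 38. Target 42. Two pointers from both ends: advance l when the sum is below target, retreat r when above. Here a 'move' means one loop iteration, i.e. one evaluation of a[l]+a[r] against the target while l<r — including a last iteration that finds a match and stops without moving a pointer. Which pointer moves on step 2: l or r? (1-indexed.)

l=1 r=11: -1+38=37 <42, l++
l=2 r=11: 3+38=41 <42, l++

l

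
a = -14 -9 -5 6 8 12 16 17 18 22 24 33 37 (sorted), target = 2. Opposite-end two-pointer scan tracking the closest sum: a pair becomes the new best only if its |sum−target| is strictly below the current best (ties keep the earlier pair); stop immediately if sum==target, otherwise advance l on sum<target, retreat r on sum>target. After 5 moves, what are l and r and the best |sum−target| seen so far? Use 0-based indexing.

l=0, r=7, best |Δ|=2

l=0 r=12: -14+37=23 d=21 *, r--
l=0 r=11: -14+33=19 d=17 *, r--
l=0 r=10: -14+24=10 d=8 *, r--
l=0 r=9: -14+22=8 d=6 *, r--
l=0 r=8: -14+18=4 d=2 *, r--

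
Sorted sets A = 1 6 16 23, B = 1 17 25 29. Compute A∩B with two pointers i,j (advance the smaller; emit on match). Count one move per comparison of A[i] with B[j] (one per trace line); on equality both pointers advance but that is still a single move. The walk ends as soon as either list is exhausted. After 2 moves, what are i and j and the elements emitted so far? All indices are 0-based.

i=2, j=1, emitted=[1]

i=0 j=0: 1==1 emit, i++,j++
i=1 j=1: 6<17, i++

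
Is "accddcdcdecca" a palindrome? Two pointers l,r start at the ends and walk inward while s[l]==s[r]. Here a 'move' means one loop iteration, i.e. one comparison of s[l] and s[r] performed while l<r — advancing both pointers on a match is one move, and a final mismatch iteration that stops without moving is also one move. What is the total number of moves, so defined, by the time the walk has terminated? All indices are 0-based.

[0,12] 'a'=='a' → l++,r--
[1,11] 'c'=='c' → l++,r--
[2,10] 'c'=='c' → l++,r--
[3,9] 'd'!='e' → stop

4 moves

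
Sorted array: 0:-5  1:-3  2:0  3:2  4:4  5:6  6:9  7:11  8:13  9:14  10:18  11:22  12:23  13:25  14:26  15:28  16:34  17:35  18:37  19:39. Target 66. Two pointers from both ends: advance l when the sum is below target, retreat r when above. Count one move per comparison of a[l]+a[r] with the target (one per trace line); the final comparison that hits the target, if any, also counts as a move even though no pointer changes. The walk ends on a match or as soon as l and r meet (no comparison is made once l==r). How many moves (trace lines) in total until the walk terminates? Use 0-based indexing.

19 moves

l=0 r=19: -5+39=34 <66, l++
l=1 r=19: -3+39=36 <66, l++
l=2 r=19: 0+39=39 <66, l++
l=3 r=19: 2+39=41 <66, l++
l=4 r=19: 4+39=43 <66, l++
l=5 r=19: 6+39=45 <66, l++
l=6 r=19: 9+39=48 <66, l++
l=7 r=19: 11+39=50 <66, l++
l=8 r=19: 13+39=52 <66, l++
l=9 r=19: 14+39=53 <66, l++
l=10 r=19: 18+39=57 <66, l++
l=11 r=19: 22+39=61 <66, l++
l=12 r=19: 23+39=62 <66, l++
l=13 r=19: 25+39=64 <66, l++
l=14 r=19: 26+39=65 <66, l++
l=15 r=19: 28+39=67 >66, r--
l=15 r=18: 28+37=65 <66, l++
l=16 r=18: 34+37=71 >66, r--
l=16 r=17: 34+35=69 >66, r--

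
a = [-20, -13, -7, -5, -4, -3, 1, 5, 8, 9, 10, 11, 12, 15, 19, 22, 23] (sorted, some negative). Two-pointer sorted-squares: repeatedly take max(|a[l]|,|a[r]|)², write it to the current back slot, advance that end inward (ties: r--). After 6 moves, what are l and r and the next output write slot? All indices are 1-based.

l=3, r=13, next write slot=11

l=1 r=17: |-20|<=|23| out[17]=529, r--
l=1 r=16: |-20|<=|22| out[16]=484, r--
l=1 r=15: |-20|>|19| out[15]=400, l++
l=2 r=15: |-13|<=|19| out[14]=361, r--
l=2 r=14: |-13|<=|15| out[13]=225, r--
l=2 r=13: |-13|>|12| out[12]=169, l++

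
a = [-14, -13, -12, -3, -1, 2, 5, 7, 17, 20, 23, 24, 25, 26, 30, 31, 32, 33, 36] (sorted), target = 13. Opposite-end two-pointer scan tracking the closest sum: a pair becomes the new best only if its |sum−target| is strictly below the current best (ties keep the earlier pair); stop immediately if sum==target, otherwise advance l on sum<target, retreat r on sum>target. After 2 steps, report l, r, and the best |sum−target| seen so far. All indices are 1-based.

l=1, r=17, best |Δ|=6

l=1 r=19: -14+36=22 d=9 *, r--
l=1 r=18: -14+33=19 d=6 *, r--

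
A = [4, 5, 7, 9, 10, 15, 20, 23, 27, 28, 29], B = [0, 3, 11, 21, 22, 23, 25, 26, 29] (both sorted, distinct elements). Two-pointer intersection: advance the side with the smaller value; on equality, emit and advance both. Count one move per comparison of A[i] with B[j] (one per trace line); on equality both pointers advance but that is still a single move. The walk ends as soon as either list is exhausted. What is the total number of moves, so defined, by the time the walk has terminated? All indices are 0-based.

18 moves

[i=0,j=0] 4>0 → j++
[i=0,j=1] 4>3 → j++
[i=0,j=2] 4<11 → i++
[i=1,j=2] 5<11 → i++
[i=2,j=2] 7<11 → i++
[i=3,j=2] 9<11 → i++
[i=4,j=2] 10<11 → i++
[i=5,j=2] 15>11 → j++
[i=5,j=3] 15<21 → i++
[i=6,j=3] 20<21 → i++
[i=7,j=3] 23>21 → j++
[i=7,j=4] 23>22 → j++
[i=7,j=5] 23==23 emit → i++,j++
[i=8,j=6] 27>25 → j++
[i=8,j=7] 27>26 → j++
[i=8,j=8] 27<29 → i++
[i=9,j=8] 28<29 → i++
[i=10,j=8] 29==29 emit → i++,j++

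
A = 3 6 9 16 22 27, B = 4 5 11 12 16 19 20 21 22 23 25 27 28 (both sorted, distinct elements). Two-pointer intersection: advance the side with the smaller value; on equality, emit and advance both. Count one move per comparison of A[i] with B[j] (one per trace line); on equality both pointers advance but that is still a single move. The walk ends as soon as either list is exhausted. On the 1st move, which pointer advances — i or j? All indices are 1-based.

i=1 j=1: 3<4, i++

i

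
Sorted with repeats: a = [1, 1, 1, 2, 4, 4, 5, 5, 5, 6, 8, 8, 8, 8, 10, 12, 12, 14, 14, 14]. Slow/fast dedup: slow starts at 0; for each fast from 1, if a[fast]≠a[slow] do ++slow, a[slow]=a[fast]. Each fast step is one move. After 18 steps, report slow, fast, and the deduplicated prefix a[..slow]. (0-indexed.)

slow=8, fast=19, prefix=[1, 2, 4, 5, 6, 8, 10, 12, 14]

(s=0,f=1) a[fast]=1=a[slow] dup → fast++
(s=0,f=2) a[fast]=1=a[slow] dup → fast++
(s=0,f=3) a[fast]=2≠a[slow]=1 write a[1]=2 → slow++,fast++
(s=1,f=4) a[fast]=4≠a[slow]=2 write a[2]=4 → slow++,fast++
(s=2,f=5) a[fast]=4=a[slow] dup → fast++
(s=2,f=6) a[fast]=5≠a[slow]=4 write a[3]=5 → slow++,fast++
(s=3,f=7) a[fast]=5=a[slow] dup → fast++
(s=3,f=8) a[fast]=5=a[slow] dup → fast++
(s=3,f=9) a[fast]=6≠a[slow]=5 write a[4]=6 → slow++,fast++
(s=4,f=10) a[fast]=8≠a[slow]=6 write a[5]=8 → slow++,fast++
(s=5,f=11) a[fast]=8=a[slow] dup → fast++
(s=5,f=12) a[fast]=8=a[slow] dup → fast++
(s=5,f=13) a[fast]=8=a[slow] dup → fast++
(s=5,f=14) a[fast]=10≠a[slow]=8 write a[6]=10 → slow++,fast++
(s=6,f=15) a[fast]=12≠a[slow]=10 write a[7]=12 → slow++,fast++
(s=7,f=16) a[fast]=12=a[slow] dup → fast++
(s=7,f=17) a[fast]=14≠a[slow]=12 write a[8]=14 → slow++,fast++
(s=8,f=18) a[fast]=14=a[slow] dup → fast++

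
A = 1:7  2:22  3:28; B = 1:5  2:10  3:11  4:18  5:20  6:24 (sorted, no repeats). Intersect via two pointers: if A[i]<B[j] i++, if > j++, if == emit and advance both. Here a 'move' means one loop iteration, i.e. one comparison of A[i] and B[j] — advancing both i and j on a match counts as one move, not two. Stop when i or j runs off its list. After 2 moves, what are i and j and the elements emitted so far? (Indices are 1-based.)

i=2, j=2, emitted=[]

i=1 j=1: 7>5, j++
i=1 j=2: 7<10, i++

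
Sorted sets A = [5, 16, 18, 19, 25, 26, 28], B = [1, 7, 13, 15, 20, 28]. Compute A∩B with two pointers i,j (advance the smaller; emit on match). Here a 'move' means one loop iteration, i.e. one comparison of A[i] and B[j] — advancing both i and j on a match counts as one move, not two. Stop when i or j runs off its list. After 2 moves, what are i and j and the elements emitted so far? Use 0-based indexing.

i=1, j=1, emitted=[]

i=0 j=0: 5>1, j++
i=0 j=1: 5<7, i++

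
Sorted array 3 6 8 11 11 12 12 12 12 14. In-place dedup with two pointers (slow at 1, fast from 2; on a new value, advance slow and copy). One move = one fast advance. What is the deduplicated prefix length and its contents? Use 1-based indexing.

(s=1,f=2) a[fast]=6≠a[slow]=3 write a[2]=6 → slow++,fast++
(s=2,f=3) a[fast]=8≠a[slow]=6 write a[3]=8 → slow++,fast++
(s=3,f=4) a[fast]=11≠a[slow]=8 write a[4]=11 → slow++,fast++
(s=4,f=5) a[fast]=11=a[slow] dup → fast++
(s=4,f=6) a[fast]=12≠a[slow]=11 write a[5]=12 → slow++,fast++
(s=5,f=7) a[fast]=12=a[slow] dup → fast++
(s=5,f=8) a[fast]=12=a[slow] dup → fast++
(s=5,f=9) a[fast]=12=a[slow] dup → fast++
(s=5,f=10) a[fast]=14≠a[slow]=12 write a[6]=14 → slow++,fast++

length 6; prefix = [3, 6, 8, 11, 12, 14]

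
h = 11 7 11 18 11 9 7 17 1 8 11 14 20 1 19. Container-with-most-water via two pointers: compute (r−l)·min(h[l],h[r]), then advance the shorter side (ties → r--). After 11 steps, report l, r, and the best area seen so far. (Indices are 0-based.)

l=0 r=14: min(11,19)*14=154 best=154 *, l++
l=1 r=14: min(7,19)*13=91 best=154, l++
l=2 r=14: min(11,19)*12=132 best=154, l++
l=3 r=14: min(18,19)*11=198 best=198 *, l++
l=4 r=14: min(11,19)*10=110 best=198, l++
l=5 r=14: min(9,19)*9=81 best=198, l++
l=6 r=14: min(7,19)*8=56 best=198, l++
l=7 r=14: min(17,19)*7=119 best=198, l++
l=8 r=14: min(1,19)*6=6 best=198, l++
l=9 r=14: min(8,19)*5=40 best=198, l++
l=10 r=14: min(11,19)*4=44 best=198, l++

l=11, r=14, best area=198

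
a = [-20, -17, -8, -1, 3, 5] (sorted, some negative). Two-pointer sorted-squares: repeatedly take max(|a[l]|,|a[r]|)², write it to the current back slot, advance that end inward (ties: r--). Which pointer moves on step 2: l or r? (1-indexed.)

l=1 r=6: |-20|>|5| out[6]=400, l++
l=2 r=6: |-17|>|5| out[5]=289, l++

l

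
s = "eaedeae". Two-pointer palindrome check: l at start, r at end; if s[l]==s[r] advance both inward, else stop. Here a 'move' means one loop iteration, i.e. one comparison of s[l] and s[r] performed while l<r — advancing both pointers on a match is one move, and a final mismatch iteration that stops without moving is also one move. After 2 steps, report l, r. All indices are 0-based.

l=2, r=4

l=0 r=6: 'e'=='e', l++,r--
l=1 r=5: 'a'=='a', l++,r--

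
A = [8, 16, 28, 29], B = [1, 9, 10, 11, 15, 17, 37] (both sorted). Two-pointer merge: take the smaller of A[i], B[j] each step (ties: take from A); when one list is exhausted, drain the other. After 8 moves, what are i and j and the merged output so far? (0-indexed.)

i=2, j=6, merged so far=[1, 8, 9, 10, 11, 15, 16, 17]

i=0 j=0: A[i]=8>B[j]=1 take 1, j++
i=0 j=1: A[i]=8<=B[j]=9 take 8, i++
i=1 j=1: A[i]=16>B[j]=9 take 9, j++
i=1 j=2: A[i]=16>B[j]=10 take 10, j++
i=1 j=3: A[i]=16>B[j]=11 take 11, j++
i=1 j=4: A[i]=16>B[j]=15 take 15, j++
i=1 j=5: A[i]=16<=B[j]=17 take 16, i++
i=2 j=5: A[i]=28>B[j]=17 take 17, j++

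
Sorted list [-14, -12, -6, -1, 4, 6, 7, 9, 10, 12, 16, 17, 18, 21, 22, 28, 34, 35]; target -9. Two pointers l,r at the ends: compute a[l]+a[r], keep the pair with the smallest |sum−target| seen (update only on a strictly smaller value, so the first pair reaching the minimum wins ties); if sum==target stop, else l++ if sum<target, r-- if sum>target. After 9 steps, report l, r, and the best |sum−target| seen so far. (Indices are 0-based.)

l=0 r=17: -14+35=21 d=30 *, r--
l=0 r=16: -14+34=20 d=29 *, r--
l=0 r=15: -14+28=14 d=23 *, r--
l=0 r=14: -14+22=8 d=17 *, r--
l=0 r=13: -14+21=7 d=16 *, r--
l=0 r=12: -14+18=4 d=13 *, r--
l=0 r=11: -14+17=3 d=12 *, r--
l=0 r=10: -14+16=2 d=11 *, r--
l=0 r=9: -14+12=-2 d=7 *, r--

l=0, r=8, best |Δ|=7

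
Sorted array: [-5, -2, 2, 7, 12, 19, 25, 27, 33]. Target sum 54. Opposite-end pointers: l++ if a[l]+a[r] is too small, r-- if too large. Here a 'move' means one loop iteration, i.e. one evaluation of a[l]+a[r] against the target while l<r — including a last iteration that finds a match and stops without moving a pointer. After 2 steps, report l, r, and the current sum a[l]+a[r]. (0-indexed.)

[0,8] -5+33=28 <54 → l++
[1,8] -2+33=31 <54 → l++

l=2, r=8, sum=35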